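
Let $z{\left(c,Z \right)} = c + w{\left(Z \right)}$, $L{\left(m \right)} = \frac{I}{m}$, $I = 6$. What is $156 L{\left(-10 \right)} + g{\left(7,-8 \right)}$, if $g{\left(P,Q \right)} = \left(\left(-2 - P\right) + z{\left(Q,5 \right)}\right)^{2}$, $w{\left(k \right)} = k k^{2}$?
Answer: $\frac{57852}{5} \approx 11570.0$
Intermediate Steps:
$w{\left(k \right)} = k^{3}$
$L{\left(m \right)} = \frac{6}{m}$
$z{\left(c,Z \right)} = c + Z^{3}$
$g{\left(P,Q \right)} = \left(123 + Q - P\right)^{2}$ ($g{\left(P,Q \right)} = \left(\left(-2 - P\right) + \left(Q + 5^{3}\right)\right)^{2} = \left(\left(-2 - P\right) + \left(Q + 125\right)\right)^{2} = \left(\left(-2 - P\right) + \left(125 + Q\right)\right)^{2} = \left(123 + Q - P\right)^{2}$)
$156 L{\left(-10 \right)} + g{\left(7,-8 \right)} = 156 \frac{6}{-10} + \left(123 - 8 - 7\right)^{2} = 156 \cdot 6 \left(- \frac{1}{10}\right) + \left(123 - 8 - 7\right)^{2} = 156 \left(- \frac{3}{5}\right) + 108^{2} = - \frac{468}{5} + 11664 = \frac{57852}{5}$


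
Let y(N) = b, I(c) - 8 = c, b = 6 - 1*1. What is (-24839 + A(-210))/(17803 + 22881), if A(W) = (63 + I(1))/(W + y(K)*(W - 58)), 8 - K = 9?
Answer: -19250261/31530100 ≈ -0.61054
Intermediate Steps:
K = -1 (K = 8 - 1*9 = 8 - 9 = -1)
b = 5 (b = 6 - 1 = 5)
I(c) = 8 + c
y(N) = 5
A(W) = 72/(-290 + 6*W) (A(W) = (63 + (8 + 1))/(W + 5*(W - 58)) = (63 + 9)/(W + 5*(-58 + W)) = 72/(W + (-290 + 5*W)) = 72/(-290 + 6*W))
(-24839 + A(-210))/(17803 + 22881) = (-24839 + 36/(-145 + 3*(-210)))/(17803 + 22881) = (-24839 + 36/(-145 - 630))/40684 = (-24839 + 36/(-775))*(1/40684) = (-24839 + 36*(-1/775))*(1/40684) = (-24839 - 36/775)*(1/40684) = -19250261/775*1/40684 = -19250261/31530100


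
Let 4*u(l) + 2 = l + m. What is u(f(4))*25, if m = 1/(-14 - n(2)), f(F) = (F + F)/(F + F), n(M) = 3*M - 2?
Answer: -475/72 ≈ -6.5972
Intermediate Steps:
n(M) = -2 + 3*M
f(F) = 1 (f(F) = (2*F)/((2*F)) = (2*F)*(1/(2*F)) = 1)
m = -1/18 (m = 1/(-14 - (-2 + 3*2)) = 1/(-14 - (-2 + 6)) = 1/(-14 - 1*4) = 1/(-14 - 4) = 1/(-18) = -1/18 ≈ -0.055556)
u(l) = -37/72 + l/4 (u(l) = -½ + (l - 1/18)/4 = -½ + (-1/18 + l)/4 = -½ + (-1/72 + l/4) = -37/72 + l/4)
u(f(4))*25 = (-37/72 + (¼)*1)*25 = (-37/72 + ¼)*25 = -19/72*25 = -475/72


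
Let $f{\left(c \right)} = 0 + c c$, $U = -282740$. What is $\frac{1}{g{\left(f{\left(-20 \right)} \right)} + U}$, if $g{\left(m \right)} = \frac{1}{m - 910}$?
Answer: $- \frac{510}{144197401} \approx -3.5368 \cdot 10^{-6}$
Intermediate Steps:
$f{\left(c \right)} = c^{2}$ ($f{\left(c \right)} = 0 + c^{2} = c^{2}$)
$g{\left(m \right)} = \frac{1}{-910 + m}$
$\frac{1}{g{\left(f{\left(-20 \right)} \right)} + U} = \frac{1}{\frac{1}{-910 + \left(-20\right)^{2}} - 282740} = \frac{1}{\frac{1}{-910 + 400} - 282740} = \frac{1}{\frac{1}{-510} - 282740} = \frac{1}{- \frac{1}{510} - 282740} = \frac{1}{- \frac{144197401}{510}} = - \frac{510}{144197401}$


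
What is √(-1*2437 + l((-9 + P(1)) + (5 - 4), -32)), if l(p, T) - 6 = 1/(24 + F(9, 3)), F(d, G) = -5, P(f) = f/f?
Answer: 6*I*√24377/19 ≈ 49.305*I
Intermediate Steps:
P(f) = 1
l(p, T) = 115/19 (l(p, T) = 6 + 1/(24 - 5) = 6 + 1/19 = 115/19)
√(-1*2437 + l((-9 + P(1)) + (5 - 4), -32)) = √(-1*2437 + 115/19) = √(-2437 + 115/19) = √(-46188/19) = 6*I*√24377/19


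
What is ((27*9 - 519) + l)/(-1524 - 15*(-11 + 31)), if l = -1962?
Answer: 373/304 ≈ 1.2270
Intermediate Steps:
((27*9 - 519) + l)/(-1524 - 15*(-11 + 31)) = ((27*9 - 519) - 1962)/(-1524 - 15*(-11 + 31)) = ((243 - 519) - 1962)/(-1524 - 15*20) = (-276 - 1962)/(-1524 - 300) = -2238/(-1824) = -2238*(-1/1824) = 373/304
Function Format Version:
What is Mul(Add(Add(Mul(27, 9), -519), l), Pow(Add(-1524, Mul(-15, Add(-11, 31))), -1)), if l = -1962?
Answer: Rational(373, 304) ≈ 1.2270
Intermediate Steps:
Mul(Add(Add(Mul(27, 9), -519), l), Pow(Add(-1524, Mul(-15, Add(-11, 31))), -1)) = Mul(Add(Add(Mul(27, 9), -519), -1962), Pow(Add(-1524, Mul(-15, Add(-11, 31))), -1)) = Mul(Add(Add(243, -519), -1962), Pow(Add(-1524, Mul(-15, 20)), -1)) = Mul(Add(-276, -1962), Pow(Add(-1524, -300), -1)) = Mul(-2238, Pow(-1824, -1)) = Mul(-2238, Rational(-1, 1824)) = Rational(373, 304)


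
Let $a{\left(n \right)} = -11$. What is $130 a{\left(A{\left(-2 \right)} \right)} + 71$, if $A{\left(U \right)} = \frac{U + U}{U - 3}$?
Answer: $-1359$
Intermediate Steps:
$A{\left(U \right)} = \frac{2 U}{-3 + U}$
$130 a{\left(A{\left(-2 \right)} \right)} + 71 = 130 \left(-11\right) + 71 = -1430 + 71 = -1359$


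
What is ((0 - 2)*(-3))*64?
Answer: 384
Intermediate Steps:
((0 - 2)*(-3))*64 = -2*(-3)*64 = 6*64 = 384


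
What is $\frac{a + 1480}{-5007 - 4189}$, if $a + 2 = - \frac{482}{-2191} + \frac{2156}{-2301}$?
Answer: $- \frac{1861927246}{11590387809} \approx -0.16064$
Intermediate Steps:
$a = - \frac{13697696}{5041491}$ ($a = -2 + \left(- \frac{482}{-2191} + \frac{2156}{-2301}\right) = -2 + \left(\left(-482\right) \left(- \frac{1}{2191}\right) + 2156 \left(- \frac{1}{2301}\right)\right) = -2 + \left(\frac{482}{2191} - \frac{2156}{2301}\right) = -2 - \frac{3614714}{5041491} = - \frac{13697696}{5041491} \approx -2.717$)
$\frac{a + 1480}{-5007 - 4189} = \frac{- \frac{13697696}{5041491} + 1480}{-5007 - 4189} = \frac{7447708984}{5041491 \left(-9196\right)} = \frac{7447708984}{5041491} \left(- \frac{1}{9196}\right) = - \frac{1861927246}{11590387809}$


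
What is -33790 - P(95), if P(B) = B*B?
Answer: -42815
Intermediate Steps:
P(B) = B²
-33790 - P(95) = -33790 - 1*95² = -33790 - 1*9025 = -33790 - 9025 = -42815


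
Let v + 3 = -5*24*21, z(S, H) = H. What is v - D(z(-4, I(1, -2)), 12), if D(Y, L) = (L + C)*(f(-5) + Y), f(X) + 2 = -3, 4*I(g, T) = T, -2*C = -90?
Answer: -4419/2 ≈ -2209.5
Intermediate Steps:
C = 45 (C = -½*(-90) = 45)
I(g, T) = T/4
f(X) = -5 (f(X) = -2 - 3 = -5)
D(Y, L) = (-5 + Y)*(45 + L) (D(Y, L) = (L + 45)*(-5 + Y) = (45 + L)*(-5 + Y) = (-5 + Y)*(45 + L))
v = -2523 (v = -3 - 5*24*21 = -3 - 120*21 = -3 - 2520 = -2523)
v - D(z(-4, I(1, -2)), 12) = -2523 - (-225 - 5*12 + 45*((¼)*(-2)) + 12*((¼)*(-2))) = -2523 - (-225 - 60 + 45*(-½) + 12*(-½)) = -2523 - (-225 - 60 - 45/2 - 6) = -2523 - 1*(-627/2) = -2523 + 627/2 = -4419/2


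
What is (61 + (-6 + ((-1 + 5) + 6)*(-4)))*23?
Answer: 345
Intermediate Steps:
(61 + (-6 + ((-1 + 5) + 6)*(-4)))*23 = (61 + (-6 + (4 + 6)*(-4)))*23 = (61 + (-6 + 10*(-4)))*23 = (61 + (-6 - 40))*23 = (61 - 46)*23 = 15*23 = 345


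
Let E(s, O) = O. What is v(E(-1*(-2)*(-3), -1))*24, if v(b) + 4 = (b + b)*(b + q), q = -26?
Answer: 1200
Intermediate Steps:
v(b) = -4 + 2*b*(-26 + b) (v(b) = -4 + (b + b)*(b - 26) = -4 + (2*b)*(-26 + b) = -4 + 2*b*(-26 + b))
v(E(-1*(-2)*(-3), -1))*24 = (-4 - 52*(-1) + 2*(-1)²)*24 = (-4 + 52 + 2*1)*24 = (-4 + 52 + 2)*24 = 50*24 = 1200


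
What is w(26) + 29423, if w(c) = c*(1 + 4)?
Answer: 29553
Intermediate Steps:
w(c) = 5*c (w(c) = c*5 = 5*c)
w(26) + 29423 = 5*26 + 29423 = 130 + 29423 = 29553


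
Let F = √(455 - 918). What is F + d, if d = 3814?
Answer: 3814 + I*√463 ≈ 3814.0 + 21.517*I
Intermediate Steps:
F = I*√463 (F = √(-463) = I*√463 ≈ 21.517*I)
F + d = I*√463 + 3814 = 3814 + I*√463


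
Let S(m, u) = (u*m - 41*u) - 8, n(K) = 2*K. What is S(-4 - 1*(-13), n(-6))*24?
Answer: 9024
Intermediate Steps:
S(m, u) = -8 - 41*u + m*u (S(m, u) = (m*u - 41*u) - 8 = (-41*u + m*u) - 8 = -8 - 41*u + m*u)
S(-4 - 1*(-13), n(-6))*24 = (-8 - 82*(-6) + (-4 - 1*(-13))*(2*(-6)))*24 = (-8 - 41*(-12) + (-4 + 13)*(-12))*24 = (-8 + 492 + 9*(-12))*24 = (-8 + 492 - 108)*24 = 376*24 = 9024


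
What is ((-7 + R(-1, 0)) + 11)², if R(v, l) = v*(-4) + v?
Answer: 49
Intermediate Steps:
R(v, l) = -3*v (R(v, l) = -4*v + v = -3*v)
((-7 + R(-1, 0)) + 11)² = ((-7 - 3*(-1)) + 11)² = ((-7 + 3) + 11)² = (-4 + 11)² = 7² = 49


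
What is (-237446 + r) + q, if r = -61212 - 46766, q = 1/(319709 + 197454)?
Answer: -178640512111/517163 ≈ -3.4542e+5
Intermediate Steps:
q = 1/517163 ≈ 1.9336e-6
r = -107978
(-237446 + r) + q = (-237446 - 107978) + 1/517163 = -345424 + 1/517163 = -178640512111/517163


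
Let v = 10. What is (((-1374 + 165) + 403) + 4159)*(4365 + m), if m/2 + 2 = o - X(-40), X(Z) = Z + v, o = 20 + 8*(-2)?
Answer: 14850437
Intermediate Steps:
o = 4 (o = 20 - 16 = 4)
X(Z) = 10 + Z (X(Z) = Z + 10 = 10 + Z)
m = 64 (m = -4 + 2*(4 - (10 - 40)) = -4 + 2*(4 - 1*(-30)) = -4 + 2*(4 + 30) = -4 + 2*34 = -4 + 68 = 64)
(((-1374 + 165) + 403) + 4159)*(4365 + m) = (((-1374 + 165) + 403) + 4159)*(4365 + 64) = ((-1209 + 403) + 4159)*4429 = (-806 + 4159)*4429 = 3353*4429 = 14850437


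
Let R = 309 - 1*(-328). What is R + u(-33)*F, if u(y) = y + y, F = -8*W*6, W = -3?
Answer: -8867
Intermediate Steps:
R = 637 (R = 309 + 328 = 637)
F = 144 (F = -8*(-3)*6 = 24*6 = 144)
u(y) = 2*y
R + u(-33)*F = 637 + (2*(-33))*144 = 637 - 66*144 = 637 - 9504 = -8867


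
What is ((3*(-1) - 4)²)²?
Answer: 2401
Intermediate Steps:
((3*(-1) - 4)²)² = ((-3 - 4)²)² = ((-7)²)² = 49² = 2401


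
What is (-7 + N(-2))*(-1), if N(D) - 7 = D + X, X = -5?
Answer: 7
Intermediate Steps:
N(D) = 2 + D (N(D) = 7 + (D - 5) = 7 + (-5 + D) = 2 + D)
(-7 + N(-2))*(-1) = (-7 + (2 - 2))*(-1) = (-7 + 0)*(-1) = -7*(-1) = 7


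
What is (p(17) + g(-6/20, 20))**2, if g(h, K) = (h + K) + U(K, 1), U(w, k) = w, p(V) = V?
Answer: 321489/100 ≈ 3214.9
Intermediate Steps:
g(h, K) = h + 2*K (g(h, K) = (h + K) + K = (K + h) + K = h + 2*K)
(p(17) + g(-6/20, 20))**2 = (17 + (-6/20 + 2*20))**2 = (17 + (-6*1/20 + 40))**2 = (17 + (-3/10 + 40))**2 = (17 + 397/10)**2 = (567/10)**2 = 321489/100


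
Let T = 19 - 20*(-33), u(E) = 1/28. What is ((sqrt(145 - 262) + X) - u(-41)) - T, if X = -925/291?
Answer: -5558683/8148 + 3*I*sqrt(13) ≈ -682.21 + 10.817*I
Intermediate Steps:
u(E) = 1/28
T = 679 (T = 19 + 660 = 679)
X = -925/291 (X = -925*1/291 = -925/291 ≈ -3.1787)
((sqrt(145 - 262) + X) - u(-41)) - T = ((sqrt(145 - 262) - 925/291) - 1*1/28) - 1*679 = ((sqrt(-117) - 925/291) - 1/28) - 679 = ((3*I*sqrt(13) - 925/291) - 1/28) - 679 = ((-925/291 + 3*I*sqrt(13)) - 1/28) - 679 = (-26191/8148 + 3*I*sqrt(13)) - 679 = -5558683/8148 + 3*I*sqrt(13)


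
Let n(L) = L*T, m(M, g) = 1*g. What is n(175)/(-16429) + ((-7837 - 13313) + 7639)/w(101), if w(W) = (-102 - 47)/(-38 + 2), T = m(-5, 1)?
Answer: -1141575137/349703 ≈ -3264.4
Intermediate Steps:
m(M, g) = g
T = 1
w(W) = 149/36 (w(W) = -149/(-36) = -149*(-1/36) = 149/36)
n(L) = L (n(L) = L*1 = L)
n(175)/(-16429) + ((-7837 - 13313) + 7639)/w(101) = 175/(-16429) + ((-7837 - 13313) + 7639)/(149/36) = 175*(-1/16429) + (-21150 + 7639)*(36/149) = -25/2347 - 13511*36/149 = -25/2347 - 486396/149 = -1141575137/349703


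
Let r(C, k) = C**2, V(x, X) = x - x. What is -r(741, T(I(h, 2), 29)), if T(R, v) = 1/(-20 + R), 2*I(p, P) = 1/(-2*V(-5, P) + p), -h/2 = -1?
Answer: -549081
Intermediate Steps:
V(x, X) = 0
h = 2 (h = -2*(-1) = 2)
I(p, P) = 1/(2*p) (I(p, P) = 1/(2*(-2*0 + p)) = 1/(2*(0 + p)) = 1/(2*p))
-r(741, T(I(h, 2), 29)) = -1*741**2 = -1*549081 = -549081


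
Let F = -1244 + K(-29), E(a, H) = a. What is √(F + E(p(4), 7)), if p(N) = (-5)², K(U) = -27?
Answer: I*√1246 ≈ 35.299*I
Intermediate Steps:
p(N) = 25
F = -1271 (F = -1244 - 27 = -1271)
√(F + E(p(4), 7)) = √(-1271 + 25) = √(-1246) = I*√1246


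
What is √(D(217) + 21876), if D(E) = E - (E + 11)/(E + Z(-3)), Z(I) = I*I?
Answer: √282092635/113 ≈ 148.63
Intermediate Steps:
Z(I) = I²
D(E) = E - (11 + E)/(9 + E) (D(E) = E - (E + 11)/(E + (-3)²) = E - (11 + E)/(E + 9) = E - (11 + E)/(9 + E))
√(D(217) + 21876) = √((-11 + 217² + 8*217)/(9 + 217) + 21876) = √((-11 + 47089 + 1736)/226 + 21876) = √((1/226)*48814 + 21876) = √(24407/113 + 21876) = √(2496395/113) = √282092635/113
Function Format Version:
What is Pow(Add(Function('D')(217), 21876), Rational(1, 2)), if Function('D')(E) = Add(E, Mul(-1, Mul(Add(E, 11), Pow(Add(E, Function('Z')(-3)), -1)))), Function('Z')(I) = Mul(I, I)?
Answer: Mul(Rational(1, 113), Pow(282092635, Rational(1, 2))) ≈ 148.63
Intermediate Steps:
Function('Z')(I) = Pow(I, 2)
Function('D')(E) = Add(E, Mul(-1, Pow(Add(9, E), -1), Add(11, E))) (Function('D')(E) = Add(E, Mul(-1, Mul(Add(E, 11), Pow(Add(E, Pow(-3, 2)), -1)))) = Add(E, Mul(-1, Mul(Add(11, E), Pow(Add(E, 9), -1)))) = Add(E, Mul(-1, Mul(Add(11, E), Pow(Add(9, E), -1)))) = Add(E, Mul(-1, Mul(Pow(Add(9, E), -1), Add(11, E)))) = Add(E, Mul(-1, Pow(Add(9, E), -1), Add(11, E))))
Pow(Add(Function('D')(217), 21876), Rational(1, 2)) = Pow(Add(Mul(Pow(Add(9, 217), -1), Add(-11, Pow(217, 2), Mul(8, 217))), 21876), Rational(1, 2)) = Pow(Add(Mul(Pow(226, -1), Add(-11, 47089, 1736)), 21876), Rational(1, 2)) = Pow(Add(Mul(Rational(1, 226), 48814), 21876), Rational(1, 2)) = Pow(Add(Rational(24407, 113), 21876), Rational(1, 2)) = Pow(Rational(2496395, 113), Rational(1, 2)) = Mul(Rational(1, 113), Pow(282092635, Rational(1, 2)))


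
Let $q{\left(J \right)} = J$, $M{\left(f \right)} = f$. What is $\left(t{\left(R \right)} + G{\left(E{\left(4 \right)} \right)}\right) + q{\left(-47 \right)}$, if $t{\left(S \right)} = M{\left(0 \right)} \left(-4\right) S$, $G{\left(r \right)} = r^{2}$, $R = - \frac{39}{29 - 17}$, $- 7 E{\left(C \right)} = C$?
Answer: $- \frac{2287}{49} \approx -46.673$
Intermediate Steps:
$E{\left(C \right)} = - \frac{C}{7}$
$R = - \frac{13}{4}$ ($R = - \frac{39}{29 - 17} = - \frac{39}{12} = \left(-39\right) \frac{1}{12} = - \frac{13}{4} \approx -3.25$)
$t{\left(S \right)} = 0$ ($t{\left(S \right)} = 0 \left(-4\right) S = 0 S = 0$)
$\left(t{\left(R \right)} + G{\left(E{\left(4 \right)} \right)}\right) + q{\left(-47 \right)} = \left(0 + \left(\left(- \frac{1}{7}\right) 4\right)^{2}\right) - 47 = \left(0 + \left(- \frac{4}{7}\right)^{2}\right) - 47 = \left(0 + \frac{16}{49}\right) - 47 = \frac{16}{49} - 47 = - \frac{2287}{49}$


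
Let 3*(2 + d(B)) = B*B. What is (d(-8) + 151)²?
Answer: 261121/9 ≈ 29013.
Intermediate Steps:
d(B) = -2 + B²/3 (d(B) = -2 + (B*B)/3 = -2 + B²/3)
(d(-8) + 151)² = ((-2 + (⅓)*(-8)²) + 151)² = ((-2 + (⅓)*64) + 151)² = ((-2 + 64/3) + 151)² = (58/3 + 151)² = (511/3)² = 261121/9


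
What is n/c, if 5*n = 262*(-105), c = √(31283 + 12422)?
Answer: -5502*√43705/43705 ≈ -26.318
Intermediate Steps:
c = √43705 ≈ 209.06
n = -5502 (n = (262*(-105))/5 = (⅕)*(-27510) = -5502)
n/c = -5502*√43705/43705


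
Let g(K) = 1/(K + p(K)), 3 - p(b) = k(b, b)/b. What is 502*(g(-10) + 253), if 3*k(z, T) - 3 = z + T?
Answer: 28815302/227 ≈ 1.2694e+5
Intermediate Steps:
k(z, T) = 1 + T/3 + z/3 (k(z, T) = 1 + (z + T)/3 = 1 + (T + z)/3 = 1 + (T/3 + z/3) = 1 + T/3 + z/3)
p(b) = 3 - (1 + 2*b/3)/b (p(b) = 3 - (1 + b/3 + b/3)/b = 3 - (1 + 2*b/3)/b)
g(K) = 1/(7/3 + K - 1/K) (g(K) = 1/(K + (7/3 - 1/K)) = 1/(7/3 + K - 1/K))
502*(g(-10) + 253) = 502*(3*(-10)/(-3 + 3*(-10)² + 7*(-10)) + 253) = 502*(3*(-10)/(-3 + 3*100 - 70) + 253) = 502*(3*(-10)/(-3 + 300 - 70) + 253) = 502*(3*(-10)/227 + 253) = 502*(3*(-10)*(1/227) + 253) = 502*(-30/227 + 253) = 502*(57401/227) = 28815302/227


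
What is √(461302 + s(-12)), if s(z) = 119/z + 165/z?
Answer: √4151505/3 ≈ 679.17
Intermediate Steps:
s(z) = 284/z
√(461302 + s(-12)) = √(461302 + 284/(-12)) = √(461302 + 284*(-1/12)) = √(461302 - 71/3) = √(1383835/3) = √4151505/3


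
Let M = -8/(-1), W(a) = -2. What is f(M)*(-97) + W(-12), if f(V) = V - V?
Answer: -2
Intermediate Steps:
M = 8 (M = -8*(-1) = 8)
f(V) = 0
f(M)*(-97) + W(-12) = 0*(-97) - 2 = 0 - 2 = -2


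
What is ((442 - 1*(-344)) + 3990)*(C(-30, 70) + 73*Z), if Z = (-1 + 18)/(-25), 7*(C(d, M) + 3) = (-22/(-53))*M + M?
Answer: -243566448/1325 ≈ -1.8382e+5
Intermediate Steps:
C(d, M) = -3 + 75*M/371 (C(d, M) = -3 + ((-22/(-53))*M + M)/7 = -3 + ((-22*(-1/53))*M + M)/7 = -3 + (22*M/53 + M)/7 = -3 + (75*M/53)/7 = -3 + 75*M/371)
Z = -17/25 (Z = 17*(-1/25) = -17/25 ≈ -0.68000)
((442 - 1*(-344)) + 3990)*(C(-30, 70) + 73*Z) = ((442 - 1*(-344)) + 3990)*((-3 + (75/371)*70) + 73*(-17/25)) = ((442 + 344) + 3990)*((-3 + 750/53) - 1241/25) = (786 + 3990)*(591/53 - 1241/25) = 4776*(-50998/1325) = -243566448/1325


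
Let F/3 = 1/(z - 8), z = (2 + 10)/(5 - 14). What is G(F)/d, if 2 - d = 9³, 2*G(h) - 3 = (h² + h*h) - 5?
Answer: 703/569968 ≈ 0.0012334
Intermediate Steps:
z = -4/3 (z = 12/(-9) = 12*(-⅑) = -4/3 ≈ -1.3333)
F = -9/28 (F = 3/(-4/3 - 8) = 3/(-28/3) = 3*(-3/28) = -9/28 ≈ -0.32143)
G(h) = -1 + h² (G(h) = 3/2 + ((h² + h*h) - 5)/2 = 3/2 + ((h² + h²) - 5)/2 = 3/2 + (2*h² - 5)/2 = 3/2 + (-5 + 2*h²)/2 = 3/2 + (-5/2 + h²) = -1 + h²)
d = -727 (d = 2 - 1*9³ = 2 - 1*729 = 2 - 729 = -727)
G(F)/d = (-1 + (-9/28)²)/(-727) = (-1 + 81/784)*(-1/727) = -703/784*(-1/727) = 703/569968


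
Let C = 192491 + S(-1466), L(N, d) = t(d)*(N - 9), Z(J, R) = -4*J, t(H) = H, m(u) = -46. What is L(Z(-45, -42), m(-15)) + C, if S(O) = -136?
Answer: 184489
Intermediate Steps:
L(N, d) = d*(-9 + N) (L(N, d) = d*(N - 9) = d*(-9 + N))
C = 192355 (C = 192491 - 136 = 192355)
L(Z(-45, -42), m(-15)) + C = -46*(-9 - 4*(-45)) + 192355 = -46*(-9 + 180) + 192355 = -46*171 + 192355 = -7866 + 192355 = 184489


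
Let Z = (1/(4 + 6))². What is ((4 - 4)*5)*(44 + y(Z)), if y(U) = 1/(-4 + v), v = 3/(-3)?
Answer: 0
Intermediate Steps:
v = -1 (v = 3*(-⅓) = -1)
Z = 1/100 (Z = (1/10)² = (⅒)² = 1/100 ≈ 0.010000)
y(U) = -⅕ (y(U) = 1/(-4 - 1) = 1/(-5) = -⅕)
((4 - 4)*5)*(44 + y(Z)) = ((4 - 4)*5)*(44 - ⅕) = (0*5)*(219/5) = 0*(219/5) = 0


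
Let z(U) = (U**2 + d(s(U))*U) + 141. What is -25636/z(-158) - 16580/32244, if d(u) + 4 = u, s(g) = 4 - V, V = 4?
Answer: -34814629/23051773 ≈ -1.5103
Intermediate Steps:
s(g) = 0 (s(g) = 4 - 1*4 = 4 - 4 = 0)
d(u) = -4 + u
z(U) = 141 + U**2 - 4*U (z(U) = (U**2 + (-4 + 0)*U) + 141 = (U**2 - 4*U) + 141 = 141 + U**2 - 4*U)
-25636/z(-158) - 16580/32244 = -25636/(141 + (-158)**2 - 4*(-158)) - 16580/32244 = -25636/(141 + 24964 + 632) - 16580*1/32244 = -25636/25737 - 4145/8061 = -34814629/23051773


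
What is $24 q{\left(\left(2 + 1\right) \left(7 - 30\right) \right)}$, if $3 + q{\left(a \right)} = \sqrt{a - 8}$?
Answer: $-72 + 24 i \sqrt{77} \approx -72.0 + 210.6 i$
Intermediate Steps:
$q{\left(a \right)} = -3 + \sqrt{-8 + a}$ ($q{\left(a \right)} = -3 + \sqrt{a - 8} = -3 + \sqrt{-8 + a}$)
$24 q{\left(\left(2 + 1\right) \left(7 - 30\right) \right)} = 24 \left(-3 + \sqrt{-8 + \left(2 + 1\right) \left(7 - 30\right)}\right) = 24 \left(-3 + \sqrt{-8 + 3 \left(-23\right)}\right) = 24 \left(-3 + \sqrt{-8 - 69}\right) = 24 \left(-3 + \sqrt{-77}\right) = 24 \left(-3 + i \sqrt{77}\right) = -72 + 24 i \sqrt{77}$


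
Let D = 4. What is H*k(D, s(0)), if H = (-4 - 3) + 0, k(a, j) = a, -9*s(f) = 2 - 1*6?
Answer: -28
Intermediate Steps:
s(f) = 4/9 (s(f) = -(2 - 1*6)/9 = -(2 - 6)/9 = -⅑*(-4) = 4/9)
H = -7 (H = -7 + 0 = -7)
H*k(D, s(0)) = -7*4 = -28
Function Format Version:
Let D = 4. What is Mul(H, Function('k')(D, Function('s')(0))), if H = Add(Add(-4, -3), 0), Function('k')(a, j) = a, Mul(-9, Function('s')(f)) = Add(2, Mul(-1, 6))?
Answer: -28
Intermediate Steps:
Function('s')(f) = Rational(4, 9) (Function('s')(f) = Mul(Rational(-1, 9), Add(2, Mul(-1, 6))) = Mul(Rational(-1, 9), Add(2, -6)) = Mul(Rational(-1, 9), -4) = Rational(4, 9))
H = -7 (H = Add(-7, 0) = -7)
Mul(H, Function('k')(D, Function('s')(0))) = Mul(-7, 4) = -28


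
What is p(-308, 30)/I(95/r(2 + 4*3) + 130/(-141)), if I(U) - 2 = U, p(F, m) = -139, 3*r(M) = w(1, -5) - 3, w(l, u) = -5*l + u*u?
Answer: -333183/42769 ≈ -7.7903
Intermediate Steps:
w(l, u) = u² - 5*l (w(l, u) = -5*l + u² = u² - 5*l)
r(M) = 17/3 (r(M) = (((-5)² - 5*1) - 3)/3 = ((25 - 5) - 3)/3 = (20 - 3)/3 = (⅓)*17 = 17/3)
I(U) = 2 + U
p(-308, 30)/I(95/r(2 + 4*3) + 130/(-141)) = -139/(2 + (95/(17/3) + 130/(-141))) = -139/(2 + (95*(3/17) + 130*(-1/141))) = -139/(2 + (285/17 - 130/141)) = -139/(2 + 37975/2397) = -139/42769/2397 = -139*2397/42769 = -333183/42769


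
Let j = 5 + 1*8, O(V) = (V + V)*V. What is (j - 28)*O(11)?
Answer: -3630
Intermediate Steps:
O(V) = 2*V² (O(V) = (2*V)*V = 2*V²)
j = 13 (j = 5 + 8 = 13)
(j - 28)*O(11) = (13 - 28)*(2*11²) = -30*121 = -15*242 = -3630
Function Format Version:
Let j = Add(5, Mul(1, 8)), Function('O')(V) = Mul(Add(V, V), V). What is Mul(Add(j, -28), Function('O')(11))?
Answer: -3630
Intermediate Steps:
Function('O')(V) = Mul(2, Pow(V, 2)) (Function('O')(V) = Mul(Mul(2, V), V) = Mul(2, Pow(V, 2)))
j = 13 (j = Add(5, 8) = 13)
Mul(Add(j, -28), Function('O')(11)) = Mul(Add(13, -28), Mul(2, Pow(11, 2))) = Mul(-15, Mul(2, 121)) = Mul(-15, 242) = -3630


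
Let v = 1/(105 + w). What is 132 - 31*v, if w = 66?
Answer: 22541/171 ≈ 131.82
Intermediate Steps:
v = 1/171 (v = 1/(105 + 66) = 1/171 ≈ 0.0058480)
132 - 31*v = 132 - 31*1/171 = 132 - 31/171 = 22541/171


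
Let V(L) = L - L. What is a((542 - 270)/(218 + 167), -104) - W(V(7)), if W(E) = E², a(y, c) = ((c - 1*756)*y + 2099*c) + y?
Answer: -84277608/385 ≈ -2.1890e+5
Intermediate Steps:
V(L) = 0
a(y, c) = y + 2099*c + y*(-756 + c) (a(y, c) = ((c - 756)*y + 2099*c) + y = ((-756 + c)*y + 2099*c) + y = (y*(-756 + c) + 2099*c) + y = (2099*c + y*(-756 + c)) + y = y + 2099*c + y*(-756 + c))
a((542 - 270)/(218 + 167), -104) - W(V(7)) = (-755*(542 - 270)/(218 + 167) + 2099*(-104) - 104*(542 - 270)/(218 + 167)) - 1*0² = (-205360/385 - 218296 - 28288/385) - 1*0 = (-205360/385 - 218296 - 28288/385) + 0 = (-755*272/385 - 218296 - 104*272/385) + 0 = (-41072/77 - 218296 - 28288/385) + 0 = -84277608/385 + 0 = -84277608/385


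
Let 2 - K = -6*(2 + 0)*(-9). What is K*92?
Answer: -9752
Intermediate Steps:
K = -106 (K = 2 - (-6*(2 + 0))*(-9) = 2 - (-6*2)*(-9) = 2 - (-12)*(-9) = 2 - 1*108 = 2 - 108 = -106)
K*92 = -106*92 = -9752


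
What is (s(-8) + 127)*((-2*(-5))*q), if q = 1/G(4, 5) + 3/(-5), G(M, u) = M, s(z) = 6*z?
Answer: -553/2 ≈ -276.50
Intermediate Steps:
q = -7/20 (q = 1/4 + 3/(-5) = 1*(¼) + 3*(-⅕) = ¼ - ⅗ = -7/20 ≈ -0.35000)
(s(-8) + 127)*((-2*(-5))*q) = (6*(-8) + 127)*(-2*(-5)*(-7/20)) = (-48 + 127)*(10*(-7/20)) = 79*(-7/2) = -553/2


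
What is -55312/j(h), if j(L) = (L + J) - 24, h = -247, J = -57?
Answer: 6914/41 ≈ 168.63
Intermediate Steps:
j(L) = -81 + L (j(L) = (L - 57) - 24 = (-57 + L) - 24 = -81 + L)
-55312/j(h) = -55312/(-81 - 247) = -55312/(-328) = -55312*(-1/328) = 6914/41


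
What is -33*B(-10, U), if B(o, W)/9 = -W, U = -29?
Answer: -8613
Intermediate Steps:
B(o, W) = -9*W (B(o, W) = 9*(-W) = -9*W)
-33*B(-10, U) = -(-297)*(-29) = -33*261 = -8613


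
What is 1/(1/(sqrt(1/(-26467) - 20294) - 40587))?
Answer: -40587 + 11*I*sqrt(117487515873)/26467 ≈ -40587.0 + 142.46*I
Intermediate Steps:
1/(1/(sqrt(1/(-26467) - 20294) - 40587)) = 1/(1/(sqrt(-1/26467 - 20294) - 40587)) = 1/(1/(sqrt(-537121299/26467) - 40587)) = 1/(1/(11*I*sqrt(117487515873)/26467 - 40587)) = 1/(1/(-40587 + 11*I*sqrt(117487515873)/26467)) = -40587 + 11*I*sqrt(117487515873)/26467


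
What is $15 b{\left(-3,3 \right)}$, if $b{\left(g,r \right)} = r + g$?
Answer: $0$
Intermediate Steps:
$b{\left(g,r \right)} = g + r$
$15 b{\left(-3,3 \right)} = 15 \left(-3 + 3\right) = 15 \cdot 0 = 0$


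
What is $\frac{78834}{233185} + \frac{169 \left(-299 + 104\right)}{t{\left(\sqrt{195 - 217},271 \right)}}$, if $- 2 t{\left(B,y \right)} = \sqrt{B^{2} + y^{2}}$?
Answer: $\frac{78834}{233185} + \frac{21970 \sqrt{73419}}{24473} \approx 243.58$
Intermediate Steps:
$t{\left(B,y \right)} = - \frac{\sqrt{B^{2} + y^{2}}}{2}$
$\frac{78834}{233185} + \frac{169 \left(-299 + 104\right)}{t{\left(\sqrt{195 - 217},271 \right)}} = \frac{78834}{233185} + \frac{169 \left(-299 + 104\right)}{\left(- \frac{1}{2}\right) \sqrt{\left(\sqrt{195 - 217}\right)^{2} + 271^{2}}} = 78834 \cdot \frac{1}{233185} + \frac{169 \left(-195\right)}{\left(- \frac{1}{2}\right) \sqrt{\left(\sqrt{-22}\right)^{2} + 73441}} = \frac{78834}{233185} - \frac{32955}{\left(- \frac{1}{2}\right) \sqrt{\left(i \sqrt{22}\right)^{2} + 73441}} = \frac{78834}{233185} - \frac{32955}{\left(- \frac{1}{2}\right) \sqrt{-22 + 73441}} = \frac{78834}{233185} - \frac{32955}{\left(- \frac{1}{2}\right) \sqrt{73419}} = \frac{78834}{233185} - 32955 \left(- \frac{2 \sqrt{73419}}{73419}\right) = \frac{78834}{233185} + \frac{21970 \sqrt{73419}}{24473}$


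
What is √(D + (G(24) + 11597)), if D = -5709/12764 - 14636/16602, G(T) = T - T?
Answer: √32543954021713401177/52976982 ≈ 107.68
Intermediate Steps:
G(T) = 0
D = -140797361/105953964 (D = -5709*1/12764 - 14636*1/16602 = -5709/12764 - 7318/8301 = -140797361/105953964 ≈ -1.3289)
√(D + (G(24) + 11597)) = √(-140797361/105953964 + (0 + 11597)) = √(-140797361/105953964 + 11597) = √(1228607323147/105953964) = √32543954021713401177/52976982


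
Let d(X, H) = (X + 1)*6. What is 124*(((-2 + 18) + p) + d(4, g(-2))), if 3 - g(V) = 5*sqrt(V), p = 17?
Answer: 7812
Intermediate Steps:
g(V) = 3 - 5*sqrt(V)
d(X, H) = 6 + 6*X (d(X, H) = (1 + X)*6 = 6 + 6*X)
124*(((-2 + 18) + p) + d(4, g(-2))) = 124*(((-2 + 18) + 17) + (6 + 6*4)) = 124*((16 + 17) + (6 + 24)) = 124*(33 + 30) = 124*63 = 7812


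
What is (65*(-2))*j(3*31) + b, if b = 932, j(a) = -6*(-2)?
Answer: -628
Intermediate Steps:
j(a) = 12
(65*(-2))*j(3*31) + b = (65*(-2))*12 + 932 = -130*12 + 932 = -1560 + 932 = -628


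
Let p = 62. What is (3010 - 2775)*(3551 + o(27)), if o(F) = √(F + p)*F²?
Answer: 834485 + 171315*√89 ≈ 2.4507e+6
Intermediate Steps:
o(F) = F²*√(62 + F) (o(F) = √(F + 62)*F² = √(62 + F)*F² = F²*√(62 + F))
(3010 - 2775)*(3551 + o(27)) = (3010 - 2775)*(3551 + 27²*√(62 + 27)) = 235*(3551 + 729*√89) = 834485 + 171315*√89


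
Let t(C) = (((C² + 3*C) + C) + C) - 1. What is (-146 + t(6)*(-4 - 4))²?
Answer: 443556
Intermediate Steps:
t(C) = -1 + C² + 5*C (t(C) = ((C² + 4*C) + C) - 1 = (C² + 5*C) - 1 = -1 + C² + 5*C)
(-146 + t(6)*(-4 - 4))² = (-146 + (-1 + 6² + 5*6)*(-4 - 4))² = (-146 + (-1 + 36 + 30)*(-8))² = (-146 + 65*(-8))² = (-146 - 520)² = (-666)² = 443556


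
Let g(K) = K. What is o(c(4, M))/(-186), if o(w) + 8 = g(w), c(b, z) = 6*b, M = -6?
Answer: -8/93 ≈ -0.086022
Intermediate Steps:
o(w) = -8 + w
o(c(4, M))/(-186) = (-8 + 6*4)/(-186) = (-8 + 24)*(-1/186) = 16*(-1/186) = -8/93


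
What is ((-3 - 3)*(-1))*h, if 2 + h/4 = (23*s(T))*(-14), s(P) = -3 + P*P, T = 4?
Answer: -100512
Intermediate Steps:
s(P) = -3 + P²
h = -16752 (h = -8 + 4*((23*(-3 + 4²))*(-14)) = -8 + 4*((23*(-3 + 16))*(-14)) = -8 + 4*((23*13)*(-14)) = -8 + 4*(299*(-14)) = -8 + 4*(-4186) = -8 - 16744 = -16752)
((-3 - 3)*(-1))*h = ((-3 - 3)*(-1))*(-16752) = -6*(-1)*(-16752) = 6*(-16752) = -100512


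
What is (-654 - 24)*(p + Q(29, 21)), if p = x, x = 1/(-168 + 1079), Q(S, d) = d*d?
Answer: -272387856/911 ≈ -2.9900e+5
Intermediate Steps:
Q(S, d) = d²
x = 1/911 ≈ 0.0010977
p = 1/911 ≈ 0.0010977
(-654 - 24)*(p + Q(29, 21)) = (-654 - 24)*(1/911 + 21²) = -678*(1/911 + 441) = -678*401752/911 = -272387856/911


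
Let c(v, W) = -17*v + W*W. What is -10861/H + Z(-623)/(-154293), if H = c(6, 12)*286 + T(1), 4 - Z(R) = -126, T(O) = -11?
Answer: -1677336403/1851670293 ≈ -0.90585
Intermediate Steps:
c(v, W) = W**2 - 17*v (c(v, W) = -17*v + W**2 = W**2 - 17*v)
Z(R) = 130 (Z(R) = 4 - 1*(-126) = 4 + 126 = 130)
H = 12001 (H = (12**2 - 17*6)*286 - 11 = (144 - 102)*286 - 11 = 42*286 - 11 = 12012 - 11 = 12001)
-10861/H + Z(-623)/(-154293) = -10861/12001 + 130/(-154293) = -10861*1/12001 + 130*(-1/154293) = -10861/12001 - 130/154293 = -1677336403/1851670293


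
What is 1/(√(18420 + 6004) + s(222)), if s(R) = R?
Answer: 111/12430 - √6106/12430 ≈ 0.0026435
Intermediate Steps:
1/(√(18420 + 6004) + s(222)) = 1/(√(18420 + 6004) + 222) = 1/(√24424 + 222) = 1/(2*√6106 + 222) = 1/(222 + 2*√6106)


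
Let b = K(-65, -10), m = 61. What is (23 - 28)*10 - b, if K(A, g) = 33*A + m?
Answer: 2034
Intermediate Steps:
K(A, g) = 61 + 33*A (K(A, g) = 33*A + 61 = 61 + 33*A)
b = -2084 (b = 61 + 33*(-65) = 61 - 2145 = -2084)
(23 - 28)*10 - b = (23 - 28)*10 - 1*(-2084) = -5*10 + 2084 = -50 + 2084 = 2034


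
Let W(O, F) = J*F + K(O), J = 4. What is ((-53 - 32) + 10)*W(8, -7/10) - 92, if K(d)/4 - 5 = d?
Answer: -3782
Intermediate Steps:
K(d) = 20 + 4*d
W(O, F) = 20 + 4*F + 4*O (W(O, F) = 4*F + (20 + 4*O) = 20 + 4*F + 4*O)
((-53 - 32) + 10)*W(8, -7/10) - 92 = ((-53 - 32) + 10)*(20 + 4*(-7/10) + 4*8) - 92 = (-85 + 10)*(20 + 4*(-7*1/10) + 32) - 92 = -75*(20 + 4*(-7/10) + 32) - 92 = -75*(20 - 14/5 + 32) - 92 = -75*246/5 - 92 = -3690 - 92 = -3782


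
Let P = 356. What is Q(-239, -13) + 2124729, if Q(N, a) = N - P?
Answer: 2124134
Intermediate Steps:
Q(N, a) = -356 + N (Q(N, a) = N - 1*356 = N - 356 = -356 + N)
Q(-239, -13) + 2124729 = (-356 - 239) + 2124729 = -595 + 2124729 = 2124134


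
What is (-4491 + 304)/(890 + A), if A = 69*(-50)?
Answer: 4187/2560 ≈ 1.6355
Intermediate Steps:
A = -3450
(-4491 + 304)/(890 + A) = (-4491 + 304)/(890 - 3450) = -4187/(-2560) = -4187*(-1/2560) = 4187/2560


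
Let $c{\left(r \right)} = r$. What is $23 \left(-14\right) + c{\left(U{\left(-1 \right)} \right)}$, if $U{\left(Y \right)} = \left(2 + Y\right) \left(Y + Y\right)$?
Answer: $-324$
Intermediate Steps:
$U{\left(Y \right)} = 2 Y \left(2 + Y\right)$ ($U{\left(Y \right)} = \left(2 + Y\right) 2 Y = 2 Y \left(2 + Y\right)$)
$23 \left(-14\right) + c{\left(U{\left(-1 \right)} \right)} = 23 \left(-14\right) + 2 \left(-1\right) \left(2 - 1\right) = -322 + 2 \left(-1\right) 1 = -322 - 2 = -324$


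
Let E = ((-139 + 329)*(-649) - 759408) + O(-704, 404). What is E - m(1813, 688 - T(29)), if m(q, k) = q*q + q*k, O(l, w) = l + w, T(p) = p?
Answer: -5364754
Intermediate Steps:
m(q, k) = q² + k*q
E = -883018 (E = ((-139 + 329)*(-649) - 759408) + (-704 + 404) = (190*(-649) - 759408) - 300 = (-123310 - 759408) - 300 = -882718 - 300 = -883018)
E - m(1813, 688 - T(29)) = -883018 - 1813*((688 - 1*29) + 1813) = -883018 - 1813*((688 - 29) + 1813) = -883018 - 1813*(659 + 1813) = -883018 - 1813*2472 = -883018 - 1*4481736 = -883018 - 4481736 = -5364754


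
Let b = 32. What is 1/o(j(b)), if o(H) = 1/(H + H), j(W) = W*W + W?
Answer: 2112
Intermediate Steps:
j(W) = W + W² (j(W) = W² + W = W + W²)
o(H) = 1/(2*H)
1/o(j(b)) = 1/(1/(2*((32*(1 + 32))))) = 1/(1/(2*((32*33)))) = 1/((½)/1056) = 1/((½)*(1/1056)) = 1/(1/2112) = 2112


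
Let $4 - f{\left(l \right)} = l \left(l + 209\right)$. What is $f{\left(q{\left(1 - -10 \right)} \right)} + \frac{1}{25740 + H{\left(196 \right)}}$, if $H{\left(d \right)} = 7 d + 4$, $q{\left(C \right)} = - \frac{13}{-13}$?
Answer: $- \frac{5585895}{27116} \approx -206.0$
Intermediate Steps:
$q{\left(C \right)} = 1$ ($q{\left(C \right)} = \left(-13\right) \left(- \frac{1}{13}\right) = 1$)
$H{\left(d \right)} = 4 + 7 d$
$f{\left(l \right)} = 4 - l \left(209 + l\right)$ ($f{\left(l \right)} = 4 - l \left(l + 209\right) = 4 - l \left(209 + l\right)$)
$f{\left(q{\left(1 - -10 \right)} \right)} + \frac{1}{25740 + H{\left(196 \right)}} = \left(4 - 1^{2} - 209\right) + \frac{1}{25740 + \left(4 + 7 \cdot 196\right)} = \left(4 - 1 - 209\right) + \frac{1}{25740 + \left(4 + 1372\right)} = \left(4 - 1 - 209\right) + \frac{1}{25740 + 1376} = -206 + \frac{1}{27116} = - \frac{5585895}{27116}$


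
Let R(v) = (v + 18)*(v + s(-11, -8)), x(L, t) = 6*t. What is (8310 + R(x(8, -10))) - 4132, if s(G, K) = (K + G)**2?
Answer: -8464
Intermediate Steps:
s(G, K) = (G + K)**2
R(v) = (18 + v)*(361 + v) (R(v) = (v + 18)*(v + (-11 - 8)**2) = (18 + v)*(v + (-19)**2) = (18 + v)*(v + 361) = (18 + v)*(361 + v))
(8310 + R(x(8, -10))) - 4132 = (8310 + (6498 + (6*(-10))**2 + 379*(6*(-10)))) - 4132 = (8310 + (6498 + (-60)**2 + 379*(-60))) - 4132 = (8310 + (6498 + 3600 - 22740)) - 4132 = (8310 - 12642) - 4132 = -4332 - 4132 = -8464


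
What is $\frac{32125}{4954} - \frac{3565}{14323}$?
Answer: $\frac{442465365}{70956142} \approx 6.2358$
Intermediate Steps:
$\frac{32125}{4954} - \frac{3565}{14323} = \frac{442465365}{70956142}$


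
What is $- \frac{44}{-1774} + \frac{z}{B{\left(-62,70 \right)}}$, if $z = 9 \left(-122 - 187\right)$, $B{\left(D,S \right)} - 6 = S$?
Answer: $- \frac{2465075}{67412} \approx -36.567$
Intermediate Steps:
$B{\left(D,S \right)} = 6 + S$
$z = -2781$ ($z = 9 \left(-122 - 187\right) = 9 \left(-309\right) = -2781$)
$- \frac{44}{-1774} + \frac{z}{B{\left(-62,70 \right)}} = - \frac{44}{-1774} - \frac{2781}{6 + 70} = \left(-44\right) \left(- \frac{1}{1774}\right) - \frac{2781}{76} = \frac{22}{887} - \frac{2781}{76} = - \frac{2465075}{67412}$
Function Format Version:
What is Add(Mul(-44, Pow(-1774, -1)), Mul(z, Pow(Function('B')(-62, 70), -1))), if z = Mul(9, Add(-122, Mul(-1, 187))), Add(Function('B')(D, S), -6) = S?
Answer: Rational(-2465075, 67412) ≈ -36.567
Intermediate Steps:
Function('B')(D, S) = Add(6, S)
z = -2781 (z = Mul(9, Add(-122, -187)) = Mul(9, -309) = -2781)
Add(Mul(-44, Pow(-1774, -1)), Mul(z, Pow(Function('B')(-62, 70), -1))) = Add(Mul(-44, Pow(-1774, -1)), Mul(-2781, Pow(Add(6, 70), -1))) = Add(Mul(-44, Rational(-1, 1774)), Mul(-2781, Pow(76, -1))) = Add(Rational(22, 887), Mul(-2781, Rational(1, 76))) = Add(Rational(22, 887), Rational(-2781, 76)) = Rational(-2465075, 67412)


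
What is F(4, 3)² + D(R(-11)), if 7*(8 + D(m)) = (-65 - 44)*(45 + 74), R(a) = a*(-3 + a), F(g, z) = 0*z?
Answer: -1861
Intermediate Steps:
F(g, z) = 0
D(m) = -1861 (D(m) = -8 + ((-65 - 44)*(45 + 74))/7 = -8 + (-109*119)/7 = -8 + (⅐)*(-12971) = -8 - 1853 = -1861)
F(4, 3)² + D(R(-11)) = 0² - 1861 = 0 - 1861 = -1861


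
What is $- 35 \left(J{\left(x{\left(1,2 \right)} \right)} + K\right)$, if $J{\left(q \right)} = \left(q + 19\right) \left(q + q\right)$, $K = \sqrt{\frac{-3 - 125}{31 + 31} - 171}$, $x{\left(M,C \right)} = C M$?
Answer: $-2940 - \frac{35 i \sqrt{166315}}{31} \approx -2940.0 - 460.44 i$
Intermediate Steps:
$K = \frac{i \sqrt{166315}}{31}$ ($K = \sqrt{- \frac{128}{62} - 171} = \sqrt{\left(-128\right) \frac{1}{62} - 171} = \sqrt{- \frac{64}{31} - 171} = \sqrt{- \frac{5365}{31}} = \frac{i \sqrt{166315}}{31} \approx 13.155 i$)
$J{\left(q \right)} = 2 q \left(19 + q\right)$ ($J{\left(q \right)} = \left(19 + q\right) 2 q = 2 q \left(19 + q\right)$)
$- 35 \left(J{\left(x{\left(1,2 \right)} \right)} + K\right) = - 35 \left(2 \cdot 2 \cdot 1 \left(19 + 2 \cdot 1\right) + \frac{i \sqrt{166315}}{31}\right) = - 35 \left(2 \cdot 2 \left(19 + 2\right) + \frac{i \sqrt{166315}}{31}\right) = - 35 \left(2 \cdot 2 \cdot 21 + \frac{i \sqrt{166315}}{31}\right) = - 35 \left(84 + \frac{i \sqrt{166315}}{31}\right) = -2940 - \frac{35 i \sqrt{166315}}{31}$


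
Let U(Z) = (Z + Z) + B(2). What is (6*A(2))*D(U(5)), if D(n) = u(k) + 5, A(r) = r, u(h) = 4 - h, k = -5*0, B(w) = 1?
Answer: 108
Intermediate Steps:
k = 0
U(Z) = 1 + 2*Z (U(Z) = (Z + Z) + 1 = 2*Z + 1 = 1 + 2*Z)
D(n) = 9 (D(n) = (4 - 1*0) + 5 = (4 + 0) + 5 = 4 + 5 = 9)
(6*A(2))*D(U(5)) = (6*2)*9 = 12*9 = 108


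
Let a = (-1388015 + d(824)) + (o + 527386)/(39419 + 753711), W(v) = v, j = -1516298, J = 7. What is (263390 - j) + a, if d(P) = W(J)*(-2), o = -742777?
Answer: 310636287279/793130 ≈ 3.9166e+5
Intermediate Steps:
d(P) = -14 (d(P) = 7*(-2) = -14)
a = -1100887656161/793130 (a = (-1388015 - 14) + (-742777 + 527386)/(39419 + 753711) = -1388029 - 215391/793130 = -1100887656161/793130 ≈ -1.3880e+6)
(263390 - j) + a = (263390 - 1*(-1516298)) - 1100887656161/793130 = (263390 + 1516298) - 1100887656161/793130 = 1779688 - 1100887656161/793130 = 310636287279/793130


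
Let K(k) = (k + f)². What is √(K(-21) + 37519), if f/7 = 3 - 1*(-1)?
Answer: 8*√587 ≈ 193.82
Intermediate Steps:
f = 28 (f = 7*(3 - 1*(-1)) = 7*(3 + 1) = 7*4 = 28)
K(k) = (28 + k)² (K(k) = (k + 28)² = (28 + k)²)
√(K(-21) + 37519) = √((28 - 21)² + 37519) = √(7² + 37519) = √(49 + 37519) = √37568 = 8*√587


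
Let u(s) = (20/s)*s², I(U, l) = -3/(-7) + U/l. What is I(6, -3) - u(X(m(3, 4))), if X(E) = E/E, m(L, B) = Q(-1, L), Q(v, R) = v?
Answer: -151/7 ≈ -21.571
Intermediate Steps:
m(L, B) = -1
I(U, l) = 3/7 + U/l (I(U, l) = -3*(-⅐) + U/l = 3/7 + U/l)
X(E) = 1
u(s) = 20*s
I(6, -3) - u(X(m(3, 4))) = (3/7 + 6/(-3)) - 20 = (3/7 + 6*(-⅓)) - 1*20 = (3/7 - 2) - 20 = -11/7 - 20 = -151/7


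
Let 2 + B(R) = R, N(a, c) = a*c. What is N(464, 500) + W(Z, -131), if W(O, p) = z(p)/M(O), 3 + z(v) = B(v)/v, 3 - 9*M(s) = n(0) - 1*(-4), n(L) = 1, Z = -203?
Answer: 30393170/131 ≈ 2.3201e+5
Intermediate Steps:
M(s) = -2/9 (M(s) = ⅓ - (1 - 1*(-4))/9 = ⅓ - (1 + 4)/9 = ⅓ - ⅑*5 = ⅓ - 5/9 = -2/9)
B(R) = -2 + R
z(v) = -3 + (-2 + v)/v
W(O, p) = 9 + 9/p (W(O, p) = (-2 - 2/p)/(-2/9) = (-2 - 2/p)*(-9/2) = 9 + 9/p)
N(464, 500) + W(Z, -131) = 464*500 + (9 + 9/(-131)) = 232000 + (9 + 9*(-1/131)) = 232000 + (9 - 9/131) = 232000 + 1170/131 = 30393170/131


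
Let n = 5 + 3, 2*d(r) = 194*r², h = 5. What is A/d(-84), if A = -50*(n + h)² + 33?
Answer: -8417/684432 ≈ -0.012298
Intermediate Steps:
d(r) = 97*r² (d(r) = (194*r²)/2 = 97*r²)
n = 8
A = -8417 (A = -50*(8 + 5)² + 33 = -50*13² + 33 = -50*169 + 33 = -8450 + 33 = -8417)
A/d(-84) = -8417/(97*(-84)²) = -8417/(97*7056) = -8417/684432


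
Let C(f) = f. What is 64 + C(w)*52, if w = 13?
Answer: 740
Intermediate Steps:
64 + C(w)*52 = 64 + 13*52 = 64 + 676 = 740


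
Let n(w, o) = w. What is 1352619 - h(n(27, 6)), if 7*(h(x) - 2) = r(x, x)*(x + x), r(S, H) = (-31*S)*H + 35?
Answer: 10686775/7 ≈ 1.5267e+6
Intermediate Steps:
r(S, H) = 35 - 31*H*S (r(S, H) = -31*H*S + 35 = 35 - 31*H*S)
h(x) = 2 + 2*x*(35 - 31*x²)/7 (h(x) = 2 + ((35 - 31*x*x)*(x + x))/7 = 2 + ((35 - 31*x²)*(2*x))/7 = 2 + (2*x*(35 - 31*x²))/7 = 2 + 2*x*(35 - 31*x²)/7)
1352619 - h(n(27, 6)) = 1352619 - (2 + 10*27 - 62/7*27³) = 1352619 - (2 + 270 - 62/7*19683) = 1352619 - (2 + 270 - 1220346/7) = 1352619 - 1*(-1218442/7) = 1352619 + 1218442/7 = 10686775/7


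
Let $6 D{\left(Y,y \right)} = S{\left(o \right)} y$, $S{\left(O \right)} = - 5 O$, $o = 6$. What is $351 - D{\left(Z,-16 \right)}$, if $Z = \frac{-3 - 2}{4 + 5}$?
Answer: $271$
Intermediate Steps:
$Z = - \frac{5}{9} \approx -0.55556$
$D{\left(Y,y \right)} = - 5 y$ ($D{\left(Y,y \right)} = \frac{\left(-5\right) 6 y}{6} = \frac{\left(-30\right) y}{6} = - 5 y$)
$351 - D{\left(Z,-16 \right)} = 351 - \left(-5\right) \left(-16\right) = 351 - 80 = 271$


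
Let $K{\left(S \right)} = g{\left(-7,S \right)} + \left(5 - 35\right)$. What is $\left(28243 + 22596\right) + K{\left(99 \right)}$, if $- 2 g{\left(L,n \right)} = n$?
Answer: $\frac{101519}{2} \approx 50760.0$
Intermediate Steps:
$g{\left(L,n \right)} = - \frac{n}{2}$
$K{\left(S \right)} = -30 - \frac{S}{2}$ ($K{\left(S \right)} = - \frac{S}{2} + \left(5 - 35\right) = - \frac{S}{2} - 30 = -30 - \frac{S}{2}$)
$\left(28243 + 22596\right) + K{\left(99 \right)} = \left(28243 + 22596\right) - \frac{159}{2} = 50839 - \frac{159}{2} = \frac{101519}{2}$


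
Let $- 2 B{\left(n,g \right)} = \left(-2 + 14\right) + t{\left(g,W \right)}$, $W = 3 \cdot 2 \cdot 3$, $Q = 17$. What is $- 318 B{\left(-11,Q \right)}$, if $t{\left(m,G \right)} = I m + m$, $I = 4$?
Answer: $15423$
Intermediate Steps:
$W = 18$ ($W = 6 \cdot 3 = 18$)
$t{\left(m,G \right)} = 5 m$ ($t{\left(m,G \right)} = 4 m + m = 5 m$)
$B{\left(n,g \right)} = -6 - \frac{5 g}{2}$ ($B{\left(n,g \right)} = - \frac{\left(-2 + 14\right) + 5 g}{2} = - \frac{12 + 5 g}{2} = -6 - \frac{5 g}{2}$)
$- 318 B{\left(-11,Q \right)} = - 318 \left(-6 - \frac{85}{2}\right) = \left(-318\right) \left(- \frac{97}{2}\right) = 15423$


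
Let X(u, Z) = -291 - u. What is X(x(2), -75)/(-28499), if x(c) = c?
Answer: 293/28499 ≈ 0.010281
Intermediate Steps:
X(x(2), -75)/(-28499) = (-291 - 1*2)/(-28499) = (-291 - 2)*(-1/28499) = -293*(-1/28499) = 293/28499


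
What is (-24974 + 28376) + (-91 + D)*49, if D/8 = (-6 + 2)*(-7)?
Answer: 9919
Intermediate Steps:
D = 224 (D = 8*((-6 + 2)*(-7)) = 8*(-4*(-7)) = 8*28 = 224)
(-24974 + 28376) + (-91 + D)*49 = (-24974 + 28376) + (-91 + 224)*49 = 3402 + 133*49 = 3402 + 6517 = 9919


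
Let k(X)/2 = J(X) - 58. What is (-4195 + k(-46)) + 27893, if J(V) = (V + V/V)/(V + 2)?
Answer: 518849/22 ≈ 23584.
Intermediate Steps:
J(V) = (1 + V)/(2 + V) (J(V) = (V + 1)/(2 + V) = (1 + V)/(2 + V))
k(X) = -116 + 2*(1 + X)/(2 + X) (k(X) = 2*((1 + X)/(2 + X) - 58) = 2*(-58 + (1 + X)/(2 + X)) = -116 + 2*(1 + X)/(2 + X))
(-4195 + k(-46)) + 27893 = (-4195 + 2*(-115 - 57*(-46))/(2 - 46)) + 27893 = (-4195 + 2*(-115 + 2622)/(-44)) + 27893 = (-4195 + 2*(-1/44)*2507) + 27893 = (-4195 - 2507/22) + 27893 = -94797/22 + 27893 = 518849/22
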